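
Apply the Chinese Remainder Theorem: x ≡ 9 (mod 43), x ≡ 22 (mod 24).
310

Using Chinese Remainder Theorem:
M = 43 × 24 = 1032
M1 = 24, M2 = 43
y1 = 24^(-1) mod 43 = 9
y2 = 43^(-1) mod 24 = 19
x = (9×24×9 + 22×43×19) mod 1032 = 310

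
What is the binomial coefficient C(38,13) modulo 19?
0

Using Lucas' theorem:
Write n=38 and k=13 in base 19:
n in base 19: [2, 0]
k in base 19: [0, 13]
C(38,13) mod 19 = ∏ C(n_i, k_i) mod 19
Digit binomials (mod 19): C(2,0) = 1; C(0,13) = 0 (k_i > n_i)
Product: 1 × 0 = 0 ≡ 0 (mod 19)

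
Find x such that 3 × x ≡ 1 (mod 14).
5

gcd(3, 14) = 1, so the inverse exists.
Extended Euclidean algorithm on (14, 3):
14 = 4 × 3 + 2  ⟹  2 = (1)·14 + (-4)·3
3 = 1 × 2 + 1  ⟹  1 = (-1)·14 + (5)·3
So (5)·3 ≡ 1 (mod 14), i.e. 3^(-1) ≡ 5 (mod 14).
Check: 3 × 5 = 15 ≡ 1 (mod 14)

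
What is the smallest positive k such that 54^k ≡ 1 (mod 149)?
74

149 is prime, so ord(54) divides φ(149) = 148.
Divisors of 148: 1, 2, 4, 37, 74, 148.
Repeated squaring: 54^1 ≡ 54, 54^2 ≡ 85, 54^4 ≡ 73, 54^8 ≡ 114, 54^16 ≡ 33, 54^32 ≡ 46, 54^64 ≡ 30, 54^128 ≡ 6 (mod 149).
Test 54^d mod 149 for each divisor d in increasing order:
54^1 ≡ 54
54^2 ≡ 85
54^4 ≡ 73
54^37 = 54^32·54^4·54^1 ≡ 148
54^74 = 54^64·54^8·54^2 ≡ 1  ← first divisor giving 1
The order is 74.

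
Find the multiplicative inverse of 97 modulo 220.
93

gcd(97, 220) = 1, so the inverse exists.
Extended Euclidean algorithm on (220, 97):
220 = 2 × 97 + 26  ⟹  26 = (1)·220 + (-2)·97
97 = 3 × 26 + 19  ⟹  19 = (-3)·220 + (7)·97
26 = 1 × 19 + 7  ⟹  7 = (4)·220 + (-9)·97
19 = 2 × 7 + 5  ⟹  5 = (-11)·220 + (25)·97
7 = 1 × 5 + 2  ⟹  2 = (15)·220 + (-34)·97
5 = 2 × 2 + 1  ⟹  1 = (-41)·220 + (93)·97
So (93)·97 ≡ 1 (mod 220), i.e. 97^(-1) ≡ 93 (mod 220).
Check: 97 × 93 = 9021 ≡ 1 (mod 220)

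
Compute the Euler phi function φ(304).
144

304 = 2^4 × 19
φ(n) = n × ∏(1 - 1/p) for each prime p dividing n
φ(304) = 304 × (1 - 1/2) × (1 - 1/19) = 144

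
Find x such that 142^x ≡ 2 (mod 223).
156

Baby-step giant-step with step n = ⌈√223⌉ = 15.
Baby steps 142^j mod 223 (j:value) for j=0..14: 0:1, 1:142, 2:94, 3:191, 4:139, 5:114, 6:132, 7:12, 8:143, 9:13, 10:62, 11:107, 12:30, 13:23, 14:144.
Giant-step multiplier: 142^(-15) ≡ 142^(222-15) = 142^207 ≡ 141 (mod 223).
Giant steps γ_i = 2·141^i mod 223: γ_0=2, γ_1=59, γ_2=68, γ_3=222, γ_4=82, γ_5=189, γ_6=112, γ_7=182, γ_8=17, γ_9=167, γ_10=132 (in table at j=6).
x = i·n + j = 10·15 + 6 = 156.
Check: 142^156 ≡ 2 (mod 223).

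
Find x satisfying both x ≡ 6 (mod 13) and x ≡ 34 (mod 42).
370

Using Chinese Remainder Theorem:
M = 13 × 42 = 546
M1 = 42, M2 = 13
y1 = 42^(-1) mod 13 = 9
y2 = 13^(-1) mod 42 = 13
x = (6×42×9 + 34×13×13) mod 546 = 370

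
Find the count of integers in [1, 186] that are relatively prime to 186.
60

186 = 2 × 3 × 31
φ(n) = n × ∏(1 - 1/p) for each prime p dividing n
φ(186) = 186 × (1 - 1/2) × (1 - 1/3) × (1 - 1/31) = 60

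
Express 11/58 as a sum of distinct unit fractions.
1/6 + 1/44 + 1/3828

Greedy algorithm:
11/58: ceiling(58/11) = 6, use 1/6
2/87: ceiling(87/2) = 44, use 1/44
1/3828: ceiling(3828/1) = 3828, use 1/3828
Result: 11/58 = 1/6 + 1/44 + 1/3828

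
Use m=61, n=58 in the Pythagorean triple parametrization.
(357, 7076, 7085)

Euclid's formula: a = m² - n², b = 2mn, c = m² + n²
m = 61, n = 58
a = 61² - 58² = 3721 - 3364 = 357
b = 2 × 61 × 58 = 7076
c = 61² + 58² = 3721 + 3364 = 7085
Verification: 357² + 7076² = 127449 + 50069776 = 50197225 = 7085² ✓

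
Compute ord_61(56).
15

61 is prime, so ord(56) divides φ(61) = 60.
Divisors of 60: 1, 2, 3, 4, 5, 6, 10, 12, 15, 20, 30, 60.
Repeated squaring: 56^1 ≡ 56, 56^2 ≡ 25, 56^4 ≡ 15, 56^8 ≡ 42, 56^16 ≡ 56, 56^32 ≡ 25 (mod 61).
Test 56^d mod 61 for each divisor d in increasing order:
56^1 ≡ 56
56^2 ≡ 25
56^3 = 56^2·56^1 ≡ 58
56^4 ≡ 15
56^5 = 56^4·56^1 ≡ 47
56^6 = 56^4·56^2 ≡ 9
56^10 = 56^8·56^2 ≡ 13
56^12 = 56^8·56^4 ≡ 20
56^15 = 56^8·56^4·56^2·56^1 ≡ 1  ← first divisor giving 1
The order is 15.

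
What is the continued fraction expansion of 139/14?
[9; 1, 13]

Euclidean algorithm steps:
139 = 9 × 14 + 13
14 = 1 × 13 + 1
13 = 13 × 1 + 0
Continued fraction: [9; 1, 13]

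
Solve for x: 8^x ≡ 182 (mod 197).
188

Baby-step giant-step with step n = ⌈√197⌉ = 15.
Baby steps 8^j mod 197 (j:value) for j=0..14: 0:1, 1:8, 2:64, 3:118, 4:156, 5:66, 6:134, 7:87, 8:105, 9:52, 10:22, 11:176, 12:29, 13:35, 14:83.
Giant-step multiplier: 8^(-15) ≡ 8^(196-15) = 8^181 ≡ 27 (mod 197).
Giant steps γ_i = 182·27^i mod 197: γ_0=182, γ_1=186, γ_2=97, γ_3=58, γ_4=187, γ_5=124, γ_6=196, γ_7=170, γ_8=59, γ_9=17, γ_10=65, γ_11=179, γ_12=105 (in table at j=8).
x = i·n + j = 12·15 + 8 = 188.
Check: 8^188 ≡ 182 (mod 197).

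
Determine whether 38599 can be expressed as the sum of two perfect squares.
Not possible

Factorization: 38599 = 11^3 × 29
By Fermat: n is sum of two squares iff every prime p ≡ 3 (mod 4) appears to even power.
Prime(s) ≡ 3 (mod 4) with odd exponent: [(11, 3)]
Therefore 38599 cannot be expressed as a² + b².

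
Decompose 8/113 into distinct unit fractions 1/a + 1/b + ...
1/15 + 1/243 + 1/68648 + 1/9425027160

Greedy algorithm:
8/113: ceiling(113/8) = 15, use 1/15
7/1695: ceiling(1695/7) = 243, use 1/243
2/137295: ceiling(137295/2) = 68648, use 1/68648
1/9425027160: ceiling(9425027160/1) = 9425027160, use 1/9425027160
Result: 8/113 = 1/15 + 1/243 + 1/68648 + 1/9425027160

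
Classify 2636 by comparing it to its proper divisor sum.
deficient

Proper divisors of 2636: sum = 1 + 2 + 4 + 659 + 1318 = 1984
Since 1984 < 2636, 2636 is deficient.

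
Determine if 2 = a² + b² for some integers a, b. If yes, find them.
1² + 1² (a=1, b=1)

Factorization: 2 = 2
By Fermat: n is sum of two squares iff every prime p ≡ 3 (mod 4) appears to even power.
All primes ≡ 3 (mod 4) appear to even power.
Search a = 0, 1, 2, … for 2 - a² a perfect square: first hit at a = 1: 2 - 1 = 1 = 1².
2 = 1² + 1² = 1 + 1 ✓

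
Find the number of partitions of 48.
147273

p(n) counts ways to write n as a sum of positive integers (order ignored).
Euler's pentagonal recurrence: p(k) = p(k-1) + p(k-2) - p(k-5) - p(k-7) + p(k-12) + p(k-15) - ... (offsets j(3j∓1)/2, signs ++--, p(0)=1, p(<0)=0).
DP table for k = 0..47: p(0)=1, p(1)=1, p(2)=2, p(3)=3, p(4)=5, p(5)=7, p(6)=11, p(7)=15, p(8)=22, p(9)=30, p(10)=42, p(11)=56, p(12)=77, p(13)=101, p(14)=135, p(15)=176, p(16)=231, p(17)=297, p(18)=385, p(19)=490, p(20)=627, p(21)=792, p(22)=1002, p(23)=1255, p(24)=1575, p(25)=1958, p(26)=2436, p(27)=3010, p(28)=3718, p(29)=4565, p(30)=5604, p(31)=6842, p(32)=8349, p(33)=10143, p(34)=12310, p(35)=14883, p(36)=17977, p(37)=21637, p(38)=26015, p(39)=31185, p(40)=37338, p(41)=44583, p(42)=53174, p(43)=63261, p(44)=75175, p(45)=89134, p(46)=105558, p(47)=124754.
Final step: p(48) = p(47) + p(46) - p(43) - p(41) + p(36) + p(33) - p(26) - p(22) + p(13) + p(8)
= 124754 + 105558 - 63261 - 44583 + 17977 + 10143 - 2436 - 1002 + 101 + 22
= 147273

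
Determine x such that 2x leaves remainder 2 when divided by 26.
x ≡ 1 (mod 13)

gcd(2, 26) = 2, which divides 2, so solutions exist.
Divide through by 2: x ≡ 1 (mod 13).
The coefficient of x is now 1, so x ≡ 1 (mod 13).
Check: 2 × 1 = 2 ≡ 2 (mod 26).
x ≡ 1 (mod 13), giving 2 solutions mod 26.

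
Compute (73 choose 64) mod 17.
0

Using Lucas' theorem:
Write n=73 and k=64 in base 17:
n in base 17: [4, 5]
k in base 17: [3, 13]
C(73,64) mod 17 = ∏ C(n_i, k_i) mod 17
Digit binomials (mod 17): C(4,3) = 4; C(5,13) = 0 (k_i > n_i)
Product: 4 × 0 = 0 ≡ 0 (mod 17)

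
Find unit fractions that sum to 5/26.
1/6 + 1/39

Greedy algorithm:
5/26: ceiling(26/5) = 6, use 1/6
1/39: ceiling(39/1) = 39, use 1/39
Result: 5/26 = 1/6 + 1/39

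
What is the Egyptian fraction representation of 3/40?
1/14 + 1/280

Greedy algorithm:
3/40: ceiling(40/3) = 14, use 1/14
1/280: ceiling(280/1) = 280, use 1/280
Result: 3/40 = 1/14 + 1/280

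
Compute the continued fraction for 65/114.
[0; 1, 1, 3, 16]

Euclidean algorithm steps:
65 = 0 × 114 + 65
114 = 1 × 65 + 49
65 = 1 × 49 + 16
49 = 3 × 16 + 1
16 = 16 × 1 + 0
Continued fraction: [0; 1, 1, 3, 16]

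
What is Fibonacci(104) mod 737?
531

Matrix identity: Q^n = [[F_(n+1), F_n], [F_n, F_(n-1)]] with Q = [[1,1],[1,0]].
n = 104 = 1101000₂. Square-and-multiply, entries mod 737:
Q^1 = [[1,1],[1,0]]
Q^3 = (Q^1)²·Q = [[3,2],[2,1]]
Q^6 = (Q^3)² = [[13,8],[8,5]]
Q^13 = (Q^6)²·Q = [[377,233],[233,144]]
Q^26 = (Q^13)² = [[376,525],[525,588]]
Q^52 = (Q^26)² = [[596,518],[518,78]]
Q^104 = (Q^52)² = [[38,531],[531,244]]
F_104 mod 737 = Q^104[0][1] = 531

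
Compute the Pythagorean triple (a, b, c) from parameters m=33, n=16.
(833, 1056, 1345)

Euclid's formula: a = m² - n², b = 2mn, c = m² + n²
m = 33, n = 16
a = 33² - 16² = 1089 - 256 = 833
b = 2 × 33 × 16 = 1056
c = 33² + 16² = 1089 + 256 = 1345
Verification: 833² + 1056² = 693889 + 1115136 = 1809025 = 1345² ✓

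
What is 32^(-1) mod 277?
26

gcd(32, 277) = 1, so the inverse exists.
Extended Euclidean algorithm on (277, 32):
277 = 8 × 32 + 21  ⟹  21 = (1)·277 + (-8)·32
32 = 1 × 21 + 11  ⟹  11 = (-1)·277 + (9)·32
21 = 1 × 11 + 10  ⟹  10 = (2)·277 + (-17)·32
11 = 1 × 10 + 1  ⟹  1 = (-3)·277 + (26)·32
So (26)·32 ≡ 1 (mod 277), i.e. 32^(-1) ≡ 26 (mod 277).
Check: 32 × 26 = 832 ≡ 1 (mod 277)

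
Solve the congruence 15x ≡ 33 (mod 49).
x ≡ 12 (mod 49)

gcd(15, 49) = 1, which divides 33, so solutions exist.
Find 15^(-1) mod 49 by the extended Euclidean algorithm:
49 = 3 × 15 + 4  ⟹  4 = (1)·49 + (-3)·15
15 = 3 × 4 + 3  ⟹  3 = (-3)·49 + (10)·15
4 = 1 × 3 + 1  ⟹  1 = (4)·49 + (-13)·15
So (-13)·15 ≡ 1 (mod 49), i.e. 15^(-1) ≡ -13 ≡ 36 (mod 49).
x ≡ 36 × 33 = 1188 ≡ 12 (mod 49).
Check: 15 × 12 = 180 ≡ 33 (mod 49).
Unique solution: x ≡ 12 (mod 49)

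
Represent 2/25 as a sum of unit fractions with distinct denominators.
1/13 + 1/325

Greedy algorithm:
2/25: ceiling(25/2) = 13, use 1/13
1/325: ceiling(325/1) = 325, use 1/325
Result: 2/25 = 1/13 + 1/325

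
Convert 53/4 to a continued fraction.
[13; 4]

Euclidean algorithm steps:
53 = 13 × 4 + 1
4 = 4 × 1 + 0
Continued fraction: [13; 4]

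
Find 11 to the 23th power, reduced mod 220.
11

Repeated squaring. Binary of 23 = 10111.
11^1 ≡ 11 (mod 220); 11^2 ≡ 121 (mod 220); 11^4 ≡ 121 (mod 220); 11^8 ≡ 121 (mod 220); 11^16 ≡ 121 (mod 220)
11^23 = 11^1 × 11^2 × 11^4 × 11^16 ≡ 11 (mod 220)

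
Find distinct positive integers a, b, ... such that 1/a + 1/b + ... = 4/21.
1/6 + 1/42

Greedy algorithm:
4/21: ceiling(21/4) = 6, use 1/6
1/42: ceiling(42/1) = 42, use 1/42
Result: 4/21 = 1/6 + 1/42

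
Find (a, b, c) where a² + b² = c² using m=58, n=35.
(2139, 4060, 4589)

Euclid's formula: a = m² - n², b = 2mn, c = m² + n²
m = 58, n = 35
a = 58² - 35² = 3364 - 1225 = 2139
b = 2 × 58 × 35 = 4060
c = 58² + 35² = 3364 + 1225 = 4589
Verification: 2139² + 4060² = 4575321 + 16483600 = 21058921 = 4589² ✓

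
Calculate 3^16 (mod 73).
8

Repeated squaring. Binary of 16 = 10000.
3^1 ≡ 3 (mod 73); 3^2 ≡ 9 (mod 73); 3^4 ≡ 8 (mod 73); 3^8 ≡ 64 (mod 73); 3^16 ≡ 8 (mod 73)
3^16 = 3^16 ≡ 8 (mod 73)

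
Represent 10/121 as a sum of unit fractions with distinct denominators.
1/13 + 1/175 + 1/137638 + 1/37888300450

Greedy algorithm:
10/121: ceiling(121/10) = 13, use 1/13
9/1573: ceiling(1573/9) = 175, use 1/175
2/275275: ceiling(275275/2) = 137638, use 1/137638
1/37888300450: ceiling(37888300450/1) = 37888300450, use 1/37888300450
Result: 10/121 = 1/13 + 1/175 + 1/137638 + 1/37888300450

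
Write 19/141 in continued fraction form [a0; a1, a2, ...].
[0; 7, 2, 2, 1, 2]

Euclidean algorithm steps:
19 = 0 × 141 + 19
141 = 7 × 19 + 8
19 = 2 × 8 + 3
8 = 2 × 3 + 2
3 = 1 × 2 + 1
2 = 2 × 1 + 0
Continued fraction: [0; 7, 2, 2, 1, 2]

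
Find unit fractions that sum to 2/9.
1/5 + 1/45

Greedy algorithm:
2/9: ceiling(9/2) = 5, use 1/5
1/45: ceiling(45/1) = 45, use 1/45
Result: 2/9 = 1/5 + 1/45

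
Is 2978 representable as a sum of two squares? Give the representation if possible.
13² + 53² (a=13, b=53)

Factorization: 2978 = 2 × 1489
By Fermat: n is sum of two squares iff every prime p ≡ 3 (mod 4) appears to even power.
All primes ≡ 3 (mod 4) appear to even power.
Search a = 0, 1, 2, … for 2978 - a² a perfect square: first hit at a = 13: 2978 - 169 = 2809 = 53².
2978 = 13² + 53² = 169 + 2809 ✓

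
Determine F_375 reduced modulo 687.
268

Matrix identity: Q^n = [[F_(n+1), F_n], [F_n, F_(n-1)]] with Q = [[1,1],[1,0]].
n = 375 = 101110111₂. Square-and-multiply, entries mod 687:
Q^1 = [[1,1],[1,0]]
Q^2 = (Q^1)² = [[2,1],[1,1]]
Q^5 = (Q^2)²·Q = [[8,5],[5,3]]
Q^11 = (Q^5)²·Q = [[144,89],[89,55]]
Q^23 = (Q^11)²·Q = [[339,490],[490,536]]
Q^46 = (Q^23)² = [[529,62],[62,467]]
Q^93 = (Q^46)²·Q = [[563,641],[641,609]]
Q^187 = (Q^93)²·Q = [[678,317],[317,361]]
Q^375 = (Q^187)²·Q = [[558,268],[268,290]]
F_375 mod 687 = Q^375[0][1] = 268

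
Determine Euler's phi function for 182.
72

182 = 2 × 7 × 13
φ(n) = n × ∏(1 - 1/p) for each prime p dividing n
φ(182) = 182 × (1 - 1/2) × (1 - 1/7) × (1 - 1/13) = 72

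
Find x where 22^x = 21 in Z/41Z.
6

Baby-step giant-step with step n = ⌈√41⌉ = 7.
Baby steps 22^j mod 41 (j:value) for j=0..6: 0:1, 1:22, 2:33, 3:29, 4:23, 5:14, 6:21.
h = 21 is already in the table at j=6, so x = 6.
Check: 22^6 ≡ 21 (mod 41).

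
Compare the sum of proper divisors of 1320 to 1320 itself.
abundant

Proper divisors of 1320: sum = 1 + 2 + 3 + 4 + 5 + 6 + 8 + 10 + ... + 264 + 330 + 440 + 660 (31 divisors) = 3000
Since 3000 > 1320, 1320 is abundant.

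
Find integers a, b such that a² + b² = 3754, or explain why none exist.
27² + 55² (a=27, b=55)

Factorization: 3754 = 2 × 1877
By Fermat: n is sum of two squares iff every prime p ≡ 3 (mod 4) appears to even power.
All primes ≡ 3 (mod 4) appear to even power.
Search a = 0, 1, 2, … for 3754 - a² a perfect square: first hit at a = 27: 3754 - 729 = 3025 = 55².
3754 = 27² + 55² = 729 + 3025 ✓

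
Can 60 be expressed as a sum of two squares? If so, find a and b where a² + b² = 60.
Not possible

Factorization: 60 = 2^2 × 3 × 5
By Fermat: n is sum of two squares iff every prime p ≡ 3 (mod 4) appears to even power.
Prime(s) ≡ 3 (mod 4) with odd exponent: [(3, 1)]
Therefore 60 cannot be expressed as a² + b².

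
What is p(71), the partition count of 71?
4697205

p(n) counts ways to write n as a sum of positive integers (order ignored).
Euler's pentagonal recurrence: p(k) = p(k-1) + p(k-2) - p(k-5) - p(k-7) + p(k-12) + p(k-15) - ... (offsets j(3j∓1)/2, signs ++--, p(0)=1, p(<0)=0).
DP table for k = 0..70: p(0)=1, p(1)=1, p(2)=2, p(3)=3, p(4)=5, p(5)=7, p(6)=11, p(7)=15, p(8)=22, p(9)=30, p(10)=42, p(11)=56, p(12)=77, p(13)=101, p(14)=135, p(15)=176, p(16)=231, p(17)=297, p(18)=385, p(19)=490, p(20)=627, p(21)=792, p(22)=1002, p(23)=1255, p(24)=1575, p(25)=1958, p(26)=2436, p(27)=3010, p(28)=3718, p(29)=4565, p(30)=5604, p(31)=6842, p(32)=8349, p(33)=10143, p(34)=12310, p(35)=14883, p(36)=17977, p(37)=21637, p(38)=26015, p(39)=31185, p(40)=37338, p(41)=44583, p(42)=53174, p(43)=63261, p(44)=75175, p(45)=89134, p(46)=105558, p(47)=124754, p(48)=147273, p(49)=173525, p(50)=204226, p(51)=239943, p(52)=281589, p(53)=329931, p(54)=386155, p(55)=451276, p(56)=526823, p(57)=614154, p(58)=715220, p(59)=831820, p(60)=966467, p(61)=1121505, p(62)=1300156, p(63)=1505499, p(64)=1741630, p(65)=2012558, p(66)=2323520, p(67)=2679689, p(68)=3087735, p(69)=3554345, p(70)=4087968.
Final step: p(71) = p(70) + p(69) - p(66) - p(64) + p(59) + p(56) - p(49) - p(45) + p(36) + p(31) - p(20) - p(14) + p(1)
= 4087968 + 3554345 - 2323520 - 1741630 + 831820 + 526823 - 173525 - 89134 + 17977 + 6842 - 627 - 135 + 1
= 4697205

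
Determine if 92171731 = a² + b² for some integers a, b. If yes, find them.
Not possible

Factorization: 92171731 = 41 × 131^3
By Fermat: n is sum of two squares iff every prime p ≡ 3 (mod 4) appears to even power.
Prime(s) ≡ 3 (mod 4) with odd exponent: [(131, 3)]
Therefore 92171731 cannot be expressed as a² + b².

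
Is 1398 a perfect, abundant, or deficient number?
abundant

Proper divisors of 1398: sum = 1 + 2 + 3 + 6 + 233 + 466 + 699 = 1410
Since 1410 > 1398, 1398 is abundant.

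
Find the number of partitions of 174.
397125074750

p(n) counts ways to write n as a sum of positive integers (order ignored).
Euler's pentagonal recurrence: p(k) = p(k-1) + p(k-2) - p(k-5) - p(k-7) + p(k-12) + p(k-15) - ... (offsets j(3j∓1)/2, signs ++--, p(0)=1, p(<0)=0).
DP table for k = 0..173: p(0)=1, p(1)=1, p(2)=2, p(3)=3, p(4)=5, p(5)=7, p(6)=11, p(7)=15, p(8)=22, p(9)=30, p(10)=42, p(11)=56, p(12)=77, p(13)=101, p(14)=135, p(15)=176, p(16)=231, p(17)=297, p(18)=385, p(19)=490, p(20)=627, p(21)=792, p(22)=1002, p(23)=1255, p(24)=1575, p(25)=1958, p(26)=2436, p(27)=3010, p(28)=3718, p(29)=4565, p(30)=5604, p(31)=6842, p(32)=8349, p(33)=10143, p(34)=12310, p(35)=14883, p(36)=17977, p(37)=21637, p(38)=26015, p(39)=31185, p(40)=37338, p(41)=44583, p(42)=53174, p(43)=63261, p(44)=75175, p(45)=89134, p(46)=105558, p(47)=124754, p(48)=147273, p(49)=173525, p(50)=204226, p(51)=239943, p(52)=281589, p(53)=329931, p(54)=386155, p(55)=451276, p(56)=526823, p(57)=614154, p(58)=715220, p(59)=831820, p(60)=966467, p(61)=1121505, p(62)=1300156, p(63)=1505499, p(64)=1741630, p(65)=2012558, p(66)=2323520, p(67)=2679689, p(68)=3087735, p(69)=3554345, p(70)=4087968, p(71)=4697205, p(72)=5392783, p(73)=6185689, p(74)=7089500, p(75)=8118264, p(76)=9289091, p(77)=10619863, p(78)=12132164, p(79)=13848650, p(80)=15796476, p(81)=18004327, p(82)=20506255, p(83)=23338469, p(84)=26543660, p(85)=30167357, p(86)=34262962, p(87)=38887673, p(88)=44108109, p(89)=49995925, p(90)=56634173, p(91)=64112359, p(92)=72533807, p(93)=82010177, p(94)=92669720, p(95)=104651419, p(96)=118114304, p(97)=133230930, p(98)=150198136, p(99)=169229875, p(100)=190569292, p(101)=214481126, p(102)=241265379, p(103)=271248950, p(104)=304801365, p(105)=342325709, p(106)=384276336, p(107)=431149389, p(108)=483502844, p(109)=541946240, p(110)=607163746, p(111)=679903203, p(112)=761002156, p(113)=851376628, p(114)=952050665, p(115)=1064144451, p(116)=1188908248, p(117)=1327710076, p(118)=1482074143, p(119)=1653668665, p(120)=1844349560, p(121)=2056148051, p(122)=2291320912, p(123)=2552338241, p(124)=2841940500, p(125)=3163127352, p(126)=3519222692, p(127)=3913864295, p(128)=4351078600, p(129)=4835271870, p(130)=5371315400, p(131)=5964539504, p(132)=6620830889, p(133)=7346629512, p(134)=8149040695, p(135)=9035836076, p(136)=10015581680, p(137)=11097645016, p(138)=12292341831, p(139)=13610949895, p(140)=15065878135, p(141)=16670689208, p(142)=18440293320, p(143)=20390982757, p(144)=22540654445, p(145)=24908858009, p(146)=27517052599, p(147)=30388671978, p(148)=33549419497, p(149)=37027355200, p(150)=40853235313, p(151)=45060624582, p(152)=49686288421, p(153)=54770336324, p(154)=60356673280, p(155)=66493182097, p(156)=73232243759, p(157)=80630964769, p(158)=88751778802, p(159)=97662728555, p(160)=107438159466, p(161)=118159068427, p(162)=129913904637, p(163)=142798995930, p(164)=156919475295, p(165)=172389800255, p(166)=189334822579, p(167)=207890420102, p(168)=228204732751, p(169)=250438925115, p(170)=274768617130, p(171)=301384802048, p(172)=330495499613, p(173)=362326859895.
Final step: p(174) = p(173) + p(172) - p(169) - p(167) + p(162) + p(159) - p(152) - p(148) + p(139) + p(134) - p(123) - p(117) + p(104) + p(97) - p(82) - p(74) + p(57) + p(48) - p(29) - p(19)
= 362326859895 + 330495499613 - 250438925115 - 207890420102 + 129913904637 + 97662728555 - 49686288421 - 33549419497 + 13610949895 + 8149040695 - 2552338241 - 1327710076 + 304801365 + 133230930 - 20506255 - 7089500 + 614154 + 147273 - 4565 - 490
= 397125074750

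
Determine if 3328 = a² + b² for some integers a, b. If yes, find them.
32² + 48² (a=32, b=48)

Factorization: 3328 = 2^8 × 13
By Fermat: n is sum of two squares iff every prime p ≡ 3 (mod 4) appears to even power.
All primes ≡ 3 (mod 4) appear to even power.
Search a = 0, 1, 2, … for 3328 - a² a perfect square: first hit at a = 32: 3328 - 1024 = 2304 = 48².
3328 = 32² + 48² = 1024 + 2304 ✓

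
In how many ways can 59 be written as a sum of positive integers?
831820

p(n) counts ways to write n as a sum of positive integers (order ignored).
Euler's pentagonal recurrence: p(k) = p(k-1) + p(k-2) - p(k-5) - p(k-7) + p(k-12) + p(k-15) - ... (offsets j(3j∓1)/2, signs ++--, p(0)=1, p(<0)=0).
DP table for k = 0..58: p(0)=1, p(1)=1, p(2)=2, p(3)=3, p(4)=5, p(5)=7, p(6)=11, p(7)=15, p(8)=22, p(9)=30, p(10)=42, p(11)=56, p(12)=77, p(13)=101, p(14)=135, p(15)=176, p(16)=231, p(17)=297, p(18)=385, p(19)=490, p(20)=627, p(21)=792, p(22)=1002, p(23)=1255, p(24)=1575, p(25)=1958, p(26)=2436, p(27)=3010, p(28)=3718, p(29)=4565, p(30)=5604, p(31)=6842, p(32)=8349, p(33)=10143, p(34)=12310, p(35)=14883, p(36)=17977, p(37)=21637, p(38)=26015, p(39)=31185, p(40)=37338, p(41)=44583, p(42)=53174, p(43)=63261, p(44)=75175, p(45)=89134, p(46)=105558, p(47)=124754, p(48)=147273, p(49)=173525, p(50)=204226, p(51)=239943, p(52)=281589, p(53)=329931, p(54)=386155, p(55)=451276, p(56)=526823, p(57)=614154, p(58)=715220.
Final step: p(59) = p(58) + p(57) - p(54) - p(52) + p(47) + p(44) - p(37) - p(33) + p(24) + p(19) - p(8) - p(2)
= 715220 + 614154 - 386155 - 281589 + 124754 + 75175 - 21637 - 10143 + 1575 + 490 - 22 - 2
= 831820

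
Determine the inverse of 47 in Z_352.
15

gcd(47, 352) = 1, so the inverse exists.
Extended Euclidean algorithm on (352, 47):
352 = 7 × 47 + 23  ⟹  23 = (1)·352 + (-7)·47
47 = 2 × 23 + 1  ⟹  1 = (-2)·352 + (15)·47
So (15)·47 ≡ 1 (mod 352), i.e. 47^(-1) ≡ 15 (mod 352).
Check: 47 × 15 = 705 ≡ 1 (mod 352)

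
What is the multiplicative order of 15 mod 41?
40

41 is prime, so ord(15) divides φ(41) = 40.
Divisors of 40: 1, 2, 4, 5, 8, 10, 20, 40.
Repeated squaring: 15^1 ≡ 15, 15^2 ≡ 20, 15^4 ≡ 31, 15^8 ≡ 18, 15^16 ≡ 37, 15^32 ≡ 16 (mod 41).
Test 15^d mod 41 for each divisor d in increasing order:
15^1 ≡ 15
15^2 ≡ 20
15^4 ≡ 31
15^5 = 15^4·15^1 ≡ 14
15^8 ≡ 18
15^10 = 15^8·15^2 ≡ 32
15^20 = 15^16·15^4 ≡ 40
15^40 = 15^32·15^8 ≡ 1  ← first divisor giving 1
The order is 40.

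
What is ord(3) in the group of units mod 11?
5

11 is prime, so ord(3) divides φ(11) = 10.
Divisors of 10: 1, 2, 5, 10.
Repeated squaring: 3^1 ≡ 3, 3^2 ≡ 9, 3^4 ≡ 4, 3^8 ≡ 5 (mod 11).
Test 3^d mod 11 for each divisor d in increasing order:
3^1 ≡ 3
3^2 ≡ 9
3^5 = 3^4·3^1 ≡ 1  ← first divisor giving 1
The order is 5.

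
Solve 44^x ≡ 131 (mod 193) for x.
124

Baby-step giant-step with step n = ⌈√193⌉ = 14.
Baby steps 44^j mod 193 (j:value) for j=0..13: 0:1, 1:44, 2:6, 3:71, 4:36, 5:40, 6:23, 7:47, 8:138, 9:89, 10:56, 11:148, 12:143, 13:116.
Giant-step multiplier: 44^(-14) ≡ 44^(192-14) = 44^178 ≡ 101 (mod 193).
Giant steps γ_i = 131·101^i mod 193: γ_0=131, γ_1=107, γ_2=192, γ_3=92, γ_4=28, γ_5=126, γ_6=181, γ_7=139, γ_8=143 (in table at j=12).
x = i·n + j = 8·14 + 12 = 124.
Check: 44^124 ≡ 131 (mod 193).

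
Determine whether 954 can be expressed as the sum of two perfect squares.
15² + 27² (a=15, b=27)

Factorization: 954 = 2 × 3^2 × 53
By Fermat: n is sum of two squares iff every prime p ≡ 3 (mod 4) appears to even power.
All primes ≡ 3 (mod 4) appear to even power.
Search a = 0, 1, 2, … for 954 - a² a perfect square: first hit at a = 15: 954 - 225 = 729 = 27².
954 = 15² + 27² = 225 + 729 ✓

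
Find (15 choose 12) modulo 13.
0

Using Lucas' theorem:
Write n=15 and k=12 in base 13:
n in base 13: [1, 2]
k in base 13: [0, 12]
C(15,12) mod 13 = ∏ C(n_i, k_i) mod 13
Digit binomials (mod 13): C(1,0) = 1; C(2,12) = 0 (k_i > n_i)
Product: 1 × 0 = 0 ≡ 0 (mod 13)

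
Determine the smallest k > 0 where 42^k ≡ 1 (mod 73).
72

73 is prime, so ord(42) divides φ(73) = 72.
Divisors of 72: 1, 2, 3, 4, 6, 8, 9, 12, 18, 24, 36, 72.
Repeated squaring: 42^1 ≡ 42, 42^2 ≡ 12, 42^4 ≡ 71, 42^8 ≡ 4, 42^16 ≡ 16, 42^32 ≡ 37, 42^64 ≡ 55 (mod 73).
Test 42^d mod 73 for each divisor d in increasing order:
42^1 ≡ 42
42^2 ≡ 12
42^3 = 42^2·42^1 ≡ 66
42^4 ≡ 71
42^6 = 42^4·42^2 ≡ 49
42^8 ≡ 4
42^9 = 42^8·42^1 ≡ 22
42^12 = 42^8·42^4 ≡ 65
42^18 = 42^16·42^2 ≡ 46
42^24 = 42^16·42^8 ≡ 64
42^36 = 42^32·42^4 ≡ 72
42^72 = 42^64·42^8 ≡ 1  ← first divisor giving 1
The order is 72.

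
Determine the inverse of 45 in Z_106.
33

gcd(45, 106) = 1, so the inverse exists.
Extended Euclidean algorithm on (106, 45):
106 = 2 × 45 + 16  ⟹  16 = (1)·106 + (-2)·45
45 = 2 × 16 + 13  ⟹  13 = (-2)·106 + (5)·45
16 = 1 × 13 + 3  ⟹  3 = (3)·106 + (-7)·45
13 = 4 × 3 + 1  ⟹  1 = (-14)·106 + (33)·45
So (33)·45 ≡ 1 (mod 106), i.e. 45^(-1) ≡ 33 (mod 106).
Check: 45 × 33 = 1485 ≡ 1 (mod 106)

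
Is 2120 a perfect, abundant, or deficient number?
abundant

Proper divisors of 2120: sum = 1 + 2 + 4 + 5 + 8 + 10 + 20 + 40 + 53 + 106 + 212 + 265 + 424 + 530 + 1060 = 2740
Since 2740 > 2120, 2120 is abundant.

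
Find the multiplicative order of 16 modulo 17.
2

17 is prime, so ord(16) divides φ(17) = 16.
Divisors of 16: 1, 2, 4, 8, 16.
Repeated squaring: 16^1 ≡ 16, 16^2 ≡ 1, 16^4 ≡ 1, 16^8 ≡ 1, 16^16 ≡ 1 (mod 17).
Test 16^d mod 17 for each divisor d in increasing order:
16^1 ≡ 16
16^2 ≡ 1  ← first divisor giving 1
The order is 2.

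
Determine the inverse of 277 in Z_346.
5

gcd(277, 346) = 1, so the inverse exists.
Extended Euclidean algorithm on (346, 277):
346 = 1 × 277 + 69  ⟹  69 = (1)·346 + (-1)·277
277 = 4 × 69 + 1  ⟹  1 = (-4)·346 + (5)·277
So (5)·277 ≡ 1 (mod 346), i.e. 277^(-1) ≡ 5 (mod 346).
Check: 277 × 5 = 1385 ≡ 1 (mod 346)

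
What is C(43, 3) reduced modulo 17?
16

Using Lucas' theorem:
Write n=43 and k=3 in base 17:
n in base 17: [2, 9]
k in base 17: [0, 3]
C(43,3) mod 17 = ∏ C(n_i, k_i) mod 17
Digit binomials (mod 17): C(2,0) = 1; C(9,3) = 84 ≡ 16
Product: 1 × 16 = 16 ≡ 16 (mod 17)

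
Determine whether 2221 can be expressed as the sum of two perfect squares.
14² + 45² (a=14, b=45)

Factorization: 2221 = 2221
By Fermat: n is sum of two squares iff every prime p ≡ 3 (mod 4) appears to even power.
All primes ≡ 3 (mod 4) appear to even power.
Search a = 0, 1, 2, … for 2221 - a² a perfect square: first hit at a = 14: 2221 - 196 = 2025 = 45².
2221 = 14² + 45² = 196 + 2025 ✓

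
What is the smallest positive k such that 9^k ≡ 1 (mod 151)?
25

151 is prime, so ord(9) divides φ(151) = 150.
Divisors of 150: 1, 2, 3, 5, 6, 10, 15, 25, 30, 50, 75, 150.
Repeated squaring: 9^1 ≡ 9, 9^2 ≡ 81, 9^4 ≡ 68, 9^8 ≡ 94, 9^16 ≡ 78, 9^32 ≡ 44, 9^64 ≡ 124, 9^128 ≡ 125 (mod 151).
Test 9^d mod 151 for each divisor d in increasing order:
9^1 ≡ 9
9^2 ≡ 81
9^3 = 9^2·9^1 ≡ 125
9^5 = 9^4·9^1 ≡ 8
9^6 = 9^4·9^2 ≡ 72
9^10 = 9^8·9^2 ≡ 64
9^15 = 9^8·9^4·9^2·9^1 ≡ 59
9^25 = 9^16·9^8·9^1 ≡ 1  ← first divisor giving 1
The order is 25.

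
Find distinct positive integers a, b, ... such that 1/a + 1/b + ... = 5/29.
1/6 + 1/174

Greedy algorithm:
5/29: ceiling(29/5) = 6, use 1/6
1/174: ceiling(174/1) = 174, use 1/174
Result: 5/29 = 1/6 + 1/174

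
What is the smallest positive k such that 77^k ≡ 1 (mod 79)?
78

79 is prime, so ord(77) divides φ(79) = 78.
Divisors of 78: 1, 2, 3, 6, 13, 26, 39, 78.
Repeated squaring: 77^1 ≡ 77, 77^2 ≡ 4, 77^4 ≡ 16, 77^8 ≡ 19, 77^16 ≡ 45, 77^32 ≡ 50, 77^64 ≡ 51 (mod 79).
Test 77^d mod 79 for each divisor d in increasing order:
77^1 ≡ 77
77^2 ≡ 4
77^3 = 77^2·77^1 ≡ 71
77^6 = 77^4·77^2 ≡ 64
77^13 = 77^8·77^4·77^1 ≡ 24
77^26 = 77^16·77^8·77^2 ≡ 23
77^39 = 77^32·77^4·77^2·77^1 ≡ 78
77^78 = 77^64·77^8·77^4·77^2 ≡ 1  ← first divisor giving 1
The order is 78.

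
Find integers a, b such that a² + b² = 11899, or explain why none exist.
Not possible

Factorization: 11899 = 73 × 163
By Fermat: n is sum of two squares iff every prime p ≡ 3 (mod 4) appears to even power.
Prime(s) ≡ 3 (mod 4) with odd exponent: [(163, 1)]
Therefore 11899 cannot be expressed as a² + b².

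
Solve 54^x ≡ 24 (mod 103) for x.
15

Baby-step giant-step with step n = ⌈√103⌉ = 11.
Baby steps 54^j mod 103 (j:value) for j=0..10: 0:1, 1:54, 2:32, 3:80, 4:97, 5:88, 6:14, 7:35, 8:36, 9:90, 10:19.
Giant-step multiplier: 54^(-11) ≡ 54^(102-11) = 54^91 ≡ 77 (mod 103).
Giant steps γ_i = 24·77^i mod 103: γ_0=24, γ_1=97 (in table at j=4).
x = i·n + j = 1·11 + 4 = 15.
Check: 54^15 ≡ 24 (mod 103).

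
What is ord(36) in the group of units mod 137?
68

137 is prime, so ord(36) divides φ(137) = 136.
Divisors of 136: 1, 2, 4, 8, 17, 34, 68, 136.
Repeated squaring: 36^1 ≡ 36, 36^2 ≡ 63, 36^4 ≡ 133, 36^8 ≡ 16, 36^16 ≡ 119, 36^32 ≡ 50, 36^64 ≡ 34, 36^128 ≡ 60 (mod 137).
Test 36^d mod 137 for each divisor d in increasing order:
36^1 ≡ 36
36^2 ≡ 63
36^4 ≡ 133
36^8 ≡ 16
36^17 = 36^16·36^1 ≡ 37
36^34 = 36^32·36^2 ≡ 136
36^68 = 36^64·36^4 ≡ 1  ← first divisor giving 1
The order is 68.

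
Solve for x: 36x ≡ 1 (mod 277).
177

gcd(36, 277) = 1, so the inverse exists.
Extended Euclidean algorithm on (277, 36):
277 = 7 × 36 + 25  ⟹  25 = (1)·277 + (-7)·36
36 = 1 × 25 + 11  ⟹  11 = (-1)·277 + (8)·36
25 = 2 × 11 + 3  ⟹  3 = (3)·277 + (-23)·36
11 = 3 × 3 + 2  ⟹  2 = (-10)·277 + (77)·36
3 = 1 × 2 + 1  ⟹  1 = (13)·277 + (-100)·36
So (-100)·36 ≡ 1 (mod 277), i.e. 36^(-1) ≡ -100 ≡ 177 (mod 277).
Check: 36 × 177 = 6372 ≡ 1 (mod 277)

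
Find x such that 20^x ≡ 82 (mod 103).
32

Baby-step giant-step with step n = ⌈√103⌉ = 11.
Baby steps 20^j mod 103 (j:value) for j=0..10: 0:1, 1:20, 2:91, 3:69, 4:41, 5:99, 6:23, 7:48, 8:33, 9:42, 10:16.
Giant-step multiplier: 20^(-11) ≡ 20^(102-11) = 20^91 ≡ 75 (mod 103).
Giant steps γ_i = 82·75^i mod 103: γ_0=82, γ_1=73, γ_2=16 (in table at j=10).
x = i·n + j = 2·11 + 10 = 32.
Check: 20^32 ≡ 82 (mod 103).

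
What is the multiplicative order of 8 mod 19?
6

19 is prime, so ord(8) divides φ(19) = 18.
Divisors of 18: 1, 2, 3, 6, 9, 18.
Repeated squaring: 8^1 ≡ 8, 8^2 ≡ 7, 8^4 ≡ 11, 8^8 ≡ 7, 8^16 ≡ 11 (mod 19).
Test 8^d mod 19 for each divisor d in increasing order:
8^1 ≡ 8
8^2 ≡ 7
8^3 = 8^2·8^1 ≡ 18
8^6 = 8^4·8^2 ≡ 1  ← first divisor giving 1
The order is 6.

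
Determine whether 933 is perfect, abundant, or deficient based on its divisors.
deficient

Proper divisors of 933: sum = 1 + 3 + 311 = 315
Since 315 < 933, 933 is deficient.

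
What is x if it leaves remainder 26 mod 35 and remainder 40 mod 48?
376

Using Chinese Remainder Theorem:
M = 35 × 48 = 1680
M1 = 48, M2 = 35
y1 = 48^(-1) mod 35 = 27
y2 = 35^(-1) mod 48 = 11
x = (26×48×27 + 40×35×11) mod 1680 = 376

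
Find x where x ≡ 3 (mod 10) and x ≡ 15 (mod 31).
263

Using Chinese Remainder Theorem:
M = 10 × 31 = 310
M1 = 31, M2 = 10
y1 = 31^(-1) mod 10 = 1
y2 = 10^(-1) mod 31 = 28
x = (3×31×1 + 15×10×28) mod 310 = 263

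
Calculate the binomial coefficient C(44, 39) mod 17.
14

Using Lucas' theorem:
Write n=44 and k=39 in base 17:
n in base 17: [2, 10]
k in base 17: [2, 5]
C(44,39) mod 17 = ∏ C(n_i, k_i) mod 17
Digit binomials (mod 17): C(2,2) = 1; C(10,5) = 252 ≡ 14
Product: 1 × 14 = 14 ≡ 14 (mod 17)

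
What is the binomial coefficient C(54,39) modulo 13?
4

Using Lucas' theorem:
Write n=54 and k=39 in base 13:
n in base 13: [4, 2]
k in base 13: [3, 0]
C(54,39) mod 13 = ∏ C(n_i, k_i) mod 13
Digit binomials (mod 13): C(4,3) = 4; C(2,0) = 1
Product: 4 × 1 = 4 ≡ 4 (mod 13)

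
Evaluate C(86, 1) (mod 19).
10

Using Lucas' theorem:
Write n=86 and k=1 in base 19:
n in base 19: [4, 10]
k in base 19: [0, 1]
C(86,1) mod 19 = ∏ C(n_i, k_i) mod 19
Digit binomials (mod 19): C(4,0) = 1; C(10,1) = 10
Product: 1 × 10 = 10 ≡ 10 (mod 19)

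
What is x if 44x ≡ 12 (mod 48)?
x ≡ 9 (mod 12)

gcd(44, 48) = 4, which divides 12, so solutions exist.
Divide through by 4: 11x ≡ 3 (mod 12).
Find 11^(-1) mod 12 by the extended Euclidean algorithm:
12 = 1 × 11 + 1  ⟹  1 = (1)·12 + (-1)·11
So (-1)·11 ≡ 1 (mod 12), i.e. 11^(-1) ≡ -1 ≡ 11 (mod 12).
x ≡ 11 × 3 = 33 ≡ 9 (mod 12).
Check: 44 × 9 = 396 ≡ 12 (mod 48).
x ≡ 9 (mod 12), giving 4 solutions mod 48.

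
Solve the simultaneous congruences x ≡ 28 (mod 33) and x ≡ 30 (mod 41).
358

Using Chinese Remainder Theorem:
M = 33 × 41 = 1353
M1 = 41, M2 = 33
y1 = 41^(-1) mod 33 = 29
y2 = 33^(-1) mod 41 = 5
x = (28×41×29 + 30×33×5) mod 1353 = 358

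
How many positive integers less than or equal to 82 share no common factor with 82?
40

82 = 2 × 41
φ(n) = n × ∏(1 - 1/p) for each prime p dividing n
φ(82) = 82 × (1 - 1/2) × (1 - 1/41) = 40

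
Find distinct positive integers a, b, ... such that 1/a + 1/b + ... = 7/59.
1/9 + 1/133 + 1/70623

Greedy algorithm:
7/59: ceiling(59/7) = 9, use 1/9
4/531: ceiling(531/4) = 133, use 1/133
1/70623: ceiling(70623/1) = 70623, use 1/70623
Result: 7/59 = 1/9 + 1/133 + 1/70623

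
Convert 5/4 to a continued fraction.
[1; 4]

Euclidean algorithm steps:
5 = 1 × 4 + 1
4 = 4 × 1 + 0
Continued fraction: [1; 4]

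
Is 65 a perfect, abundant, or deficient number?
deficient

Proper divisors of 65: sum = 1 + 5 + 13 = 19
Since 19 < 65, 65 is deficient.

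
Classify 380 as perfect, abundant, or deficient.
abundant

Proper divisors of 380: sum = 1 + 2 + 4 + 5 + 10 + 19 + 20 + 38 + 76 + 95 + 190 = 460
Since 460 > 380, 380 is abundant.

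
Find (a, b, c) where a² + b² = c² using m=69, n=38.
(3317, 5244, 6205)

Euclid's formula: a = m² - n², b = 2mn, c = m² + n²
m = 69, n = 38
a = 69² - 38² = 4761 - 1444 = 3317
b = 2 × 69 × 38 = 5244
c = 69² + 38² = 4761 + 1444 = 6205
Verification: 3317² + 5244² = 11002489 + 27499536 = 38502025 = 6205² ✓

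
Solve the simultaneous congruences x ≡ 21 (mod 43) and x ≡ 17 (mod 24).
881

Using Chinese Remainder Theorem:
M = 43 × 24 = 1032
M1 = 24, M2 = 43
y1 = 24^(-1) mod 43 = 9
y2 = 43^(-1) mod 24 = 19
x = (21×24×9 + 17×43×19) mod 1032 = 881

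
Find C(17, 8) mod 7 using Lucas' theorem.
6

Using Lucas' theorem:
Write n=17 and k=8 in base 7:
n in base 7: [2, 3]
k in base 7: [1, 1]
C(17,8) mod 7 = ∏ C(n_i, k_i) mod 7
Digit binomials (mod 7): C(2,1) = 2; C(3,1) = 3
Product: 2 × 3 = 6 ≡ 6 (mod 7)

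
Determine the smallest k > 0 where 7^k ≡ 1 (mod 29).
7

29 is prime, so ord(7) divides φ(29) = 28.
Divisors of 28: 1, 2, 4, 7, 14, 28.
Repeated squaring: 7^1 ≡ 7, 7^2 ≡ 20, 7^4 ≡ 23, 7^8 ≡ 7, 7^16 ≡ 20 (mod 29).
Test 7^d mod 29 for each divisor d in increasing order:
7^1 ≡ 7
7^2 ≡ 20
7^4 ≡ 23
7^7 = 7^4·7^2·7^1 ≡ 1  ← first divisor giving 1
The order is 7.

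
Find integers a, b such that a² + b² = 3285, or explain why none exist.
6² + 57² (a=6, b=57)

Factorization: 3285 = 3^2 × 5 × 73
By Fermat: n is sum of two squares iff every prime p ≡ 3 (mod 4) appears to even power.
All primes ≡ 3 (mod 4) appear to even power.
Search a = 0, 1, 2, … for 3285 - a² a perfect square: first hit at a = 6: 3285 - 36 = 3249 = 57².
3285 = 6² + 57² = 36 + 3249 ✓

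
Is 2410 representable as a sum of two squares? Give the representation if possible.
3² + 49² (a=3, b=49)

Factorization: 2410 = 2 × 5 × 241
By Fermat: n is sum of two squares iff every prime p ≡ 3 (mod 4) appears to even power.
All primes ≡ 3 (mod 4) appear to even power.
Search a = 0, 1, 2, … for 2410 - a² a perfect square: first hit at a = 3: 2410 - 9 = 2401 = 49².
2410 = 3² + 49² = 9 + 2401 ✓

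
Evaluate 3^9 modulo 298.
15

Repeated squaring. Binary of 9 = 1001.
3^1 ≡ 3 (mod 298); 3^2 ≡ 9 (mod 298); 3^4 ≡ 81 (mod 298); 3^8 ≡ 5 (mod 298)
3^9 = 3^1 × 3^8 ≡ 15 (mod 298)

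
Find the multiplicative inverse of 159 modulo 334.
313

gcd(159, 334) = 1, so the inverse exists.
Extended Euclidean algorithm on (334, 159):
334 = 2 × 159 + 16  ⟹  16 = (1)·334 + (-2)·159
159 = 9 × 16 + 15  ⟹  15 = (-9)·334 + (19)·159
16 = 1 × 15 + 1  ⟹  1 = (10)·334 + (-21)·159
So (-21)·159 ≡ 1 (mod 334), i.e. 159^(-1) ≡ -21 ≡ 313 (mod 334).
Check: 159 × 313 = 49767 ≡ 1 (mod 334)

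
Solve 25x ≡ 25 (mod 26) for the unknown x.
x ≡ 1 (mod 26)

gcd(25, 26) = 1, which divides 25, so solutions exist.
Find 25^(-1) mod 26 by the extended Euclidean algorithm:
26 = 1 × 25 + 1  ⟹  1 = (1)·26 + (-1)·25
So (-1)·25 ≡ 1 (mod 26), i.e. 25^(-1) ≡ -1 ≡ 25 (mod 26).
x ≡ 25 × 25 = 625 ≡ 1 (mod 26).
Check: 25 × 1 = 25 ≡ 25 (mod 26).
Unique solution: x ≡ 1 (mod 26)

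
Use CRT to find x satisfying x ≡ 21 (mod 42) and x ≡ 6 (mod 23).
903

Using Chinese Remainder Theorem:
M = 42 × 23 = 966
M1 = 23, M2 = 42
y1 = 23^(-1) mod 42 = 11
y2 = 42^(-1) mod 23 = 17
x = (21×23×11 + 6×42×17) mod 966 = 903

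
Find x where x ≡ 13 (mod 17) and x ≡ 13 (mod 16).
13

Using Chinese Remainder Theorem:
M = 17 × 16 = 272
M1 = 16, M2 = 17
y1 = 16^(-1) mod 17 = 16
y2 = 17^(-1) mod 16 = 1
x = (13×16×16 + 13×17×1) mod 272 = 13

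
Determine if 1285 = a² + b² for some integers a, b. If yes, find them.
14² + 33² (a=14, b=33)

Factorization: 1285 = 5 × 257
By Fermat: n is sum of two squares iff every prime p ≡ 3 (mod 4) appears to even power.
All primes ≡ 3 (mod 4) appear to even power.
Search a = 0, 1, 2, … for 1285 - a² a perfect square: first hit at a = 14: 1285 - 196 = 1089 = 33².
1285 = 14² + 33² = 196 + 1089 ✓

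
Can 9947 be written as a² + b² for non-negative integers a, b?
Not possible

Factorization: 9947 = 7^3 × 29
By Fermat: n is sum of two squares iff every prime p ≡ 3 (mod 4) appears to even power.
Prime(s) ≡ 3 (mod 4) with odd exponent: [(7, 3)]
Therefore 9947 cannot be expressed as a² + b².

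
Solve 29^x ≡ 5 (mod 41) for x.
26

Baby-step giant-step with step n = ⌈√41⌉ = 7.
Baby steps 29^j mod 41 (j:value) for j=0..6: 0:1, 1:29, 2:21, 3:35, 4:31, 5:38, 6:36.
Giant-step multiplier: 29^(-7) ≡ 29^(40-7) = 29^33 ≡ 13 (mod 41).
Giant steps γ_i = 5·13^i mod 41: γ_0=5, γ_1=24, γ_2=25, γ_3=38 (in table at j=5).
x = i·n + j = 3·7 + 5 = 26.
Check: 29^26 ≡ 5 (mod 41).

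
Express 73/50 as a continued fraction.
[1; 2, 5, 1, 3]

Euclidean algorithm steps:
73 = 1 × 50 + 23
50 = 2 × 23 + 4
23 = 5 × 4 + 3
4 = 1 × 3 + 1
3 = 3 × 1 + 0
Continued fraction: [1; 2, 5, 1, 3]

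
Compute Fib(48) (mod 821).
560

Matrix identity: Q^n = [[F_(n+1), F_n], [F_n, F_(n-1)]] with Q = [[1,1],[1,0]].
n = 48 = 110000₂. Square-and-multiply, entries mod 821:
Q^1 = [[1,1],[1,0]]
Q^3 = (Q^1)²·Q = [[3,2],[2,1]]
Q^6 = (Q^3)² = [[13,8],[8,5]]
Q^12 = (Q^6)² = [[233,144],[144,89]]
Q^24 = (Q^12)² = [[314,392],[392,743]]
Q^48 = (Q^24)² = [[213,560],[560,474]]
F_48 mod 821 = Q^48[0][1] = 560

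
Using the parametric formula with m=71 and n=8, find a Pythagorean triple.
(4977, 1136, 5105)

Euclid's formula: a = m² - n², b = 2mn, c = m² + n²
m = 71, n = 8
a = 71² - 8² = 5041 - 64 = 4977
b = 2 × 71 × 8 = 1136
c = 71² + 8² = 5041 + 64 = 5105
Verification: 4977² + 1136² = 24770529 + 1290496 = 26061025 = 5105² ✓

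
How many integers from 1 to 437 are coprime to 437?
396

437 = 19 × 23
φ(n) = n × ∏(1 - 1/p) for each prime p dividing n
φ(437) = 437 × (1 - 1/19) × (1 - 1/23) = 396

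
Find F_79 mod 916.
597

Matrix identity: Q^n = [[F_(n+1), F_n], [F_n, F_(n-1)]] with Q = [[1,1],[1,0]].
n = 79 = 1001111₂. Square-and-multiply, entries mod 916:
Q^1 = [[1,1],[1,0]]
Q^2 = (Q^1)² = [[2,1],[1,1]]
Q^4 = (Q^2)² = [[5,3],[3,2]]
Q^9 = (Q^4)²·Q = [[55,34],[34,21]]
Q^19 = (Q^9)²·Q = [[353,517],[517,752]]
Q^39 = (Q^19)²·Q = [[467,766],[766,617]]
Q^79 = (Q^39)²·Q = [[129,597],[597,448]]
F_79 mod 916 = Q^79[0][1] = 597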